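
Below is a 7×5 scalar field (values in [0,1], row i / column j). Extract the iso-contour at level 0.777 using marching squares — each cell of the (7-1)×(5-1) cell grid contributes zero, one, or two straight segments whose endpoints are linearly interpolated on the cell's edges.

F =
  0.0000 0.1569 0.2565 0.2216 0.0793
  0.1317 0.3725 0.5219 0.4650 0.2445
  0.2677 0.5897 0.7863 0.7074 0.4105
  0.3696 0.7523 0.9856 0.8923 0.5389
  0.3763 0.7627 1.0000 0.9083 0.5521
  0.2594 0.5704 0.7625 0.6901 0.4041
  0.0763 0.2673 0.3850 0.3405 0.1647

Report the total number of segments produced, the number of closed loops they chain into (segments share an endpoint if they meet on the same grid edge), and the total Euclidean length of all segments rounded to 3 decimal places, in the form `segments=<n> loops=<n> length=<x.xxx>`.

segments=10 loops=1 length=8.247

cell (1,1): code 0100 → (1.965,2.000)–(2.000,1.953)
cell (1,2): code 1000 → (2.000,2.118)–(1.965,2.000)
cell (2,1): code 0110 → (2.000,1.953)–(3.000,1.106)
cell (2,2): code 1101 → (2.376,3.000)–(2.000,2.118)
cell (2,3): code 1000 → (3.000,3.326)–(2.376,3.000)
cell (3,1): code 0110 → (3.000,1.106)–(4.000,1.060)
cell (3,3): code 1001 → (4.000,3.369)–(3.000,3.326)
cell (4,1): code 0010 → (4.000,1.060)–(4.939,2.000)
cell (4,2): code 0011 → (4.939,2.000)–(4.602,3.000)
cell (4,3): code 0001 → (4.602,3.000)–(4.000,3.369)
total: 10 segments, chained into 1 closed loop(s), length Σ = 8.246560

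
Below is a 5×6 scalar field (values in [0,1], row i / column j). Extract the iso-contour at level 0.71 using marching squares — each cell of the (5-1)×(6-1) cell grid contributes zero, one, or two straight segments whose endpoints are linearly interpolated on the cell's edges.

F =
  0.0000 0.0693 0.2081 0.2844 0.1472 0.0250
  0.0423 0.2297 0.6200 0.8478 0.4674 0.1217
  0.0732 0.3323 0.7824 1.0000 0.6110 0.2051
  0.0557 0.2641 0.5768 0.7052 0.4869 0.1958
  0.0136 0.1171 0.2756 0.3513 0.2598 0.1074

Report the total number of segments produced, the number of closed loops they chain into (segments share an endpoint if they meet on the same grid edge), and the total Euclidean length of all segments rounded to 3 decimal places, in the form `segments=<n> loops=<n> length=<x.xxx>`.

segments=8 loops=1 length=6.119

cell (0,2): code 0100 → (0.755,3.000)–(1.000,2.395)
cell (0,3): code 1000 → (1.000,3.362)–(0.755,3.000)
cell (1,1): code 0100 → (1.554,2.000)–(2.000,1.839)
cell (1,2): code 1110 → (1.000,2.395)–(1.554,2.000)
cell (1,3): code 1001 → (2.000,3.746)–(1.000,3.362)
cell (2,1): code 0010 → (2.000,1.839)–(2.352,2.000)
cell (2,2): code 0011 → (2.352,2.000)–(2.984,3.000)
cell (2,3): code 0001 → (2.984,3.000)–(2.000,3.746)
total: 8 segments, chained into 1 closed loop(s), length Σ = 6.119227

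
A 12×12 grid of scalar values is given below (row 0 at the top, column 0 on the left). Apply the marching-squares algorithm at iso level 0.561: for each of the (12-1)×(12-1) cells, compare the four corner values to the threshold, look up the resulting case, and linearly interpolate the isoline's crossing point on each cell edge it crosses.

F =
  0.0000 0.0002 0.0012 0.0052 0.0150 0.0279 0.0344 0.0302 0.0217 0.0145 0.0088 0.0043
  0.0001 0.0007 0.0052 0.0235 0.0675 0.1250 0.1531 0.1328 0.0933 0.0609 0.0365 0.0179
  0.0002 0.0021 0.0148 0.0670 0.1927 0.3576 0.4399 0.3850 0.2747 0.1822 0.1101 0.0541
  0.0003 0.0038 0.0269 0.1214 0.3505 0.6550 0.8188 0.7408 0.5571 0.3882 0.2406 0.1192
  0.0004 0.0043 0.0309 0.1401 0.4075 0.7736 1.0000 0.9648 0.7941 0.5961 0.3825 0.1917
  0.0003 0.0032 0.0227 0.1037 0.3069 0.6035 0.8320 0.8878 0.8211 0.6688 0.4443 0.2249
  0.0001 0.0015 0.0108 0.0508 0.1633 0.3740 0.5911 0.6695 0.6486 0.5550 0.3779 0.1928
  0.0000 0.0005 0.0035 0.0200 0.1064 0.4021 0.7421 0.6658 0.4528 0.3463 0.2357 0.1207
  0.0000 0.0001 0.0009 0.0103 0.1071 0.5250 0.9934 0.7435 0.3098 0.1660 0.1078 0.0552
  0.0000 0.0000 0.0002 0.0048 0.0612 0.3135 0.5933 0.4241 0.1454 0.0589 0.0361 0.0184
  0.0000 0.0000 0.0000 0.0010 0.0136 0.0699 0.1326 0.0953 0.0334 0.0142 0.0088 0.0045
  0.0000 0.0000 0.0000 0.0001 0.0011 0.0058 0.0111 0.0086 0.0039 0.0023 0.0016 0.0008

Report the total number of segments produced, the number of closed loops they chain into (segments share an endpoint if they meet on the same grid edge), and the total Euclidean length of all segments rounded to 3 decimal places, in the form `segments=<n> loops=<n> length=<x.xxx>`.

cell (2,4): code 0100 → (2.684,5.000)–(3.000,4.691)
cell (2,5): code 1100 → (2.320,6.000)–(2.684,5.000)
cell (2,6): code 1100 → (2.495,7.000)–(2.320,6.000)
cell (2,7): code 1000 → (3.000,7.979)–(2.495,7.000)
cell (3,4): code 0110 → (3.000,4.691)–(4.000,4.419)
cell (3,7): code 1101 → (3.016,8.000)–(3.000,7.979)
cell (3,8): code 1100 → (3.831,9.000)–(3.016,8.000)
cell (3,9): code 1000 → (4.000,9.164)–(3.831,9.000)
cell (4,4): code 0110 → (4.000,4.419)–(5.000,4.857)
cell (4,9): code 1001 → (5.000,9.480)–(4.000,9.164)
cell (5,4): code 0010 → (5.000,4.857)–(5.185,5.000)
cell (5,5): code 0111 → (5.185,5.000)–(6.000,5.861)
cell (5,8): code 1011 → (6.000,8.936)–(5.947,9.000)
cell (5,9): code 0001 → (5.947,9.000)–(5.000,9.480)
cell (6,5): code 0110 → (6.000,5.861)–(7.000,5.467)
cell (6,7): code 1011 → (7.000,7.492)–(6.447,8.000)
cell (6,8): code 0001 → (6.447,8.000)–(6.000,8.936)
cell (7,5): code 0110 → (7.000,5.467)–(8.000,5.077)
cell (7,7): code 1001 → (8.000,7.421)–(7.000,7.492)
cell (8,5): code 0110 → (8.000,5.077)–(9.000,5.885)
cell (8,6): code 1011 → (9.000,6.191)–(8.571,7.000)
cell (8,7): code 0001 → (8.571,7.000)–(8.000,7.421)
cell (9,5): code 0010 → (9.000,5.885)–(9.070,6.000)
cell (9,6): code 0001 → (9.070,6.000)–(9.000,6.191)
total: 24 segments, chained into 1 closed loop(s), length Σ = 19.104499

segments=24 loops=1 length=19.104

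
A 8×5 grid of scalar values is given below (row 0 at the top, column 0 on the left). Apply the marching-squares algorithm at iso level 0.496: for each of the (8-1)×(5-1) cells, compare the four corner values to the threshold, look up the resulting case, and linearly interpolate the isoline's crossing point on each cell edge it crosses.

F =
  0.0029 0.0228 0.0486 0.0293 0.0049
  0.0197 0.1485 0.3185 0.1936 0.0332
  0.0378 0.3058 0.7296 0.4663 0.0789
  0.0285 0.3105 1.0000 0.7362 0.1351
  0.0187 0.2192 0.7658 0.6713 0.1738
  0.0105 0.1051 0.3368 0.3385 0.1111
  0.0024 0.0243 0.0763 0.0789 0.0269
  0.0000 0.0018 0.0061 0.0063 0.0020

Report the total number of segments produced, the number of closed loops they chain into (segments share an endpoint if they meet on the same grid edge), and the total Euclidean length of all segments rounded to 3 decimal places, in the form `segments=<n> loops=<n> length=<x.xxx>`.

segments=10 loops=1 length=8.462

cell (1,1): code 0100 → (1.432,2.000)–(2.000,1.449)
cell (1,2): code 1000 → (2.000,2.887)–(1.432,2.000)
cell (2,1): code 0110 → (2.000,1.449)–(3.000,1.269)
cell (2,2): code 1101 → (2.110,3.000)–(2.000,2.887)
cell (2,3): code 1000 → (3.000,3.400)–(2.110,3.000)
cell (3,1): code 0110 → (3.000,1.269)–(4.000,1.506)
cell (3,3): code 1001 → (4.000,3.352)–(3.000,3.400)
cell (4,1): code 0010 → (4.000,1.506)–(4.629,2.000)
cell (4,2): code 0011 → (4.629,2.000)–(4.527,3.000)
cell (4,3): code 0001 → (4.527,3.000)–(4.000,3.352)
total: 10 segments, chained into 1 closed loop(s), length Σ = 8.461703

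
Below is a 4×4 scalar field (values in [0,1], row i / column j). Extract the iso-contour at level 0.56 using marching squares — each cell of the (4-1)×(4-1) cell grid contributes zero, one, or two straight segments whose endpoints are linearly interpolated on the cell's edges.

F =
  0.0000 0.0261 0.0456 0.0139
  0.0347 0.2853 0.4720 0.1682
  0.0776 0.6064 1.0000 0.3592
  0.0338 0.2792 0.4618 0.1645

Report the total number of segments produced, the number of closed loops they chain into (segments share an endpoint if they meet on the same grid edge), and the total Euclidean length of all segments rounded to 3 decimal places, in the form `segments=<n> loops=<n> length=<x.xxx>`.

cell (1,0): code 0100 → (1.855,1.000)–(2.000,0.912)
cell (1,1): code 1100 → (1.167,2.000)–(1.855,1.000)
cell (1,2): code 1000 → (2.000,2.687)–(1.167,2.000)
cell (2,0): code 0010 → (2.000,0.912)–(2.142,1.000)
cell (2,1): code 0011 → (2.142,1.000)–(2.818,2.000)
cell (2,2): code 0001 → (2.818,2.000)–(2.000,2.687)
total: 6 segments, chained into 1 closed loop(s), length Σ = 4.904420

segments=6 loops=1 length=4.904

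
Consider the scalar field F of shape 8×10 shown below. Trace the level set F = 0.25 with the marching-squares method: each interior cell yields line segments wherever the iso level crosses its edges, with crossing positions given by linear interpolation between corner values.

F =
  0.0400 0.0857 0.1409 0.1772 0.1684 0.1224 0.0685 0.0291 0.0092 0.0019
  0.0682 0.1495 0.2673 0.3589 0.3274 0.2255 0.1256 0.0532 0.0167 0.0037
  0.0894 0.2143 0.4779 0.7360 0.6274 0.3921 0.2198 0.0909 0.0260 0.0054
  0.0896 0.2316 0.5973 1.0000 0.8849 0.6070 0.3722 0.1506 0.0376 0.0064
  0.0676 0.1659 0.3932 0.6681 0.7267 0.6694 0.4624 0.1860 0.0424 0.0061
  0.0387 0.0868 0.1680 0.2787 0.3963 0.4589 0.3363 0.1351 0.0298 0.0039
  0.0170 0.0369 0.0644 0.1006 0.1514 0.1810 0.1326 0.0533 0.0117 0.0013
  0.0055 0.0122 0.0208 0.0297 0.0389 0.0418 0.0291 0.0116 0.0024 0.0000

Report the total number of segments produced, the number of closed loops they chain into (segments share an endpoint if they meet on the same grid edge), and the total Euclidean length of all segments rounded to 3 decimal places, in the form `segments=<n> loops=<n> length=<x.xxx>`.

cell (0,1): code 0100 → (0.863,2.000)–(1.000,1.853)
cell (0,2): code 1100 → (0.401,3.000)–(0.863,2.000)
cell (0,3): code 1100 → (0.513,4.000)–(0.401,3.000)
cell (0,4): code 1000 → (1.000,4.760)–(0.513,4.000)
cell (1,1): code 0110 → (1.000,1.853)–(2.000,1.135)
cell (1,4): code 1101 → (1.147,5.000)–(1.000,4.760)
cell (1,5): code 1000 → (2.000,5.825)–(1.147,5.000)
cell (2,1): code 0110 → (2.000,1.135)–(3.000,1.050)
cell (2,5): code 1101 → (2.198,6.000)–(2.000,5.825)
cell (2,6): code 1000 → (3.000,6.551)–(2.198,6.000)
cell (3,1): code 0110 → (3.000,1.050)–(4.000,1.370)
cell (3,6): code 1001 → (4.000,6.768)–(3.000,6.551)
cell (4,1): code 0010 → (4.000,1.370)–(4.636,2.000)
cell (4,2): code 0111 → (4.636,2.000)–(5.000,2.741)
cell (4,6): code 1001 → (5.000,6.429)–(4.000,6.768)
cell (5,2): code 0010 → (5.000,2.741)–(5.161,3.000)
cell (5,3): code 0011 → (5.161,3.000)–(5.597,4.000)
cell (5,4): code 0011 → (5.597,4.000)–(5.752,5.000)
cell (5,5): code 0011 → (5.752,5.000)–(5.424,6.000)
cell (5,6): code 0001 → (5.424,6.000)–(5.000,6.429)
total: 20 segments, chained into 1 closed loop(s), length Σ = 17.064660

segments=20 loops=1 length=17.065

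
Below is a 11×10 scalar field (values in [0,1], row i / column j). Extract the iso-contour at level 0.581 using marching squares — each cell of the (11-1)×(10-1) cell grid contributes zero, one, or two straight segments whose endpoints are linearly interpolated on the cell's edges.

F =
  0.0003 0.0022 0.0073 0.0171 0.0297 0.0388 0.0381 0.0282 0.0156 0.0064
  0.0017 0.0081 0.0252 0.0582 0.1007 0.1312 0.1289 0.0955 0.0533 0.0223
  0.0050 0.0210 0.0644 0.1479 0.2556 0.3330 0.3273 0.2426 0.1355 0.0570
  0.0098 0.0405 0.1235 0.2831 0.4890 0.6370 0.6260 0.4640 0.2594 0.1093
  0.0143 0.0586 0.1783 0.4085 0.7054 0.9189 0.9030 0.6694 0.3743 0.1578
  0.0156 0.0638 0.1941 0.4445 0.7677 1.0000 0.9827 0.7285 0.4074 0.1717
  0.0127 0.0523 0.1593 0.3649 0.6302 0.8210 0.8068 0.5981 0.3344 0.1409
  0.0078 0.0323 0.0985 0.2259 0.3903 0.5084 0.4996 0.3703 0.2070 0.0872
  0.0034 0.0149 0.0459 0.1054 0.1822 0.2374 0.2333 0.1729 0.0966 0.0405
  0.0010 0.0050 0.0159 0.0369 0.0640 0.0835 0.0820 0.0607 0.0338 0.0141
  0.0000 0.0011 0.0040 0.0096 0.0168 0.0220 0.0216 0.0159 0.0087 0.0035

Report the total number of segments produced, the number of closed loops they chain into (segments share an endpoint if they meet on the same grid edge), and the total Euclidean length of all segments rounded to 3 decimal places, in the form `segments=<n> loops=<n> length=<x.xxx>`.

segments=16 loops=1 length=12.542

cell (2,4): code 0100 → (2.816,5.000)–(3.000,4.622)
cell (2,5): code 1100 → (2.849,6.000)–(2.816,5.000)
cell (2,6): code 1000 → (3.000,6.278)–(2.849,6.000)
cell (3,3): code 0100 → (3.425,4.000)–(4.000,3.581)
cell (3,4): code 1110 → (3.000,4.622)–(3.425,4.000)
cell (3,6): code 1101 → (3.570,7.000)–(3.000,6.278)
cell (3,7): code 1000 → (4.000,7.300)–(3.570,7.000)
cell (4,3): code 0110 → (4.000,3.581)–(5.000,3.422)
cell (4,7): code 1001 → (5.000,7.459)–(4.000,7.300)
cell (5,3): code 0110 → (5.000,3.422)–(6.000,3.815)
cell (5,7): code 1001 → (6.000,7.065)–(5.000,7.459)
cell (6,3): code 0010 → (6.000,3.815)–(6.205,4.000)
cell (6,4): code 0011 → (6.205,4.000)–(6.768,5.000)
cell (6,5): code 0011 → (6.768,5.000)–(6.735,6.000)
cell (6,6): code 0011 → (6.735,6.000)–(6.075,7.000)
cell (6,7): code 0001 → (6.075,7.000)–(6.000,7.065)
total: 16 segments, chained into 1 closed loop(s), length Σ = 12.542215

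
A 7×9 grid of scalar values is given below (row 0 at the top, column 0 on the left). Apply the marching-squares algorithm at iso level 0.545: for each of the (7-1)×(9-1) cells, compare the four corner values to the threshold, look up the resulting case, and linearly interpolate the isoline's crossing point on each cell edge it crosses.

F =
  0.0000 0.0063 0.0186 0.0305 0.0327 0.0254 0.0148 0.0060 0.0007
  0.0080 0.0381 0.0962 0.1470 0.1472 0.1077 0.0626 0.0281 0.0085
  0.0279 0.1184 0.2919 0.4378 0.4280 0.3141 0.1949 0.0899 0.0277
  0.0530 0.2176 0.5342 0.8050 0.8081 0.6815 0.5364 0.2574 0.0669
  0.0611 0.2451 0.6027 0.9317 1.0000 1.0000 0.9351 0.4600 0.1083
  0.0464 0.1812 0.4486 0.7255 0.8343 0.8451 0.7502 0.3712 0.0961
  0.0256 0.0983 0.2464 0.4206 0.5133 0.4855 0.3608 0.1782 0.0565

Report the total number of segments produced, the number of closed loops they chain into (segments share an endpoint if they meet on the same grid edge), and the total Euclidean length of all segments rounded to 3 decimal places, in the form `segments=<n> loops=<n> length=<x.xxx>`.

segments=16 loops=1 length=13.509

cell (2,2): code 0100 → (2.292,3.000)–(3.000,2.040)
cell (2,3): code 1100 → (2.308,4.000)–(2.292,3.000)
cell (2,4): code 1100 → (2.628,5.000)–(2.308,4.000)
cell (2,5): code 1000 → (3.000,5.941)–(2.628,5.000)
cell (3,1): code 0100 → (3.158,2.000)–(4.000,1.839)
cell (3,2): code 1110 → (3.000,2.040)–(3.158,2.000)
cell (3,5): code 1101 → (3.022,6.000)–(3.000,5.941)
cell (3,6): code 1000 → (4.000,6.821)–(3.022,6.000)
cell (4,1): code 0010 → (4.000,1.839)–(4.374,2.000)
cell (4,2): code 0111 → (4.374,2.000)–(5.000,2.348)
cell (4,6): code 1001 → (5.000,6.541)–(4.000,6.821)
cell (5,2): code 0010 → (5.000,2.348)–(5.592,3.000)
cell (5,3): code 0011 → (5.592,3.000)–(5.901,4.000)
cell (5,4): code 0011 → (5.901,4.000)–(5.835,5.000)
cell (5,5): code 0011 → (5.835,5.000)–(5.527,6.000)
cell (5,6): code 0001 → (5.527,6.000)–(5.000,6.541)
total: 16 segments, chained into 1 closed loop(s), length Σ = 13.508626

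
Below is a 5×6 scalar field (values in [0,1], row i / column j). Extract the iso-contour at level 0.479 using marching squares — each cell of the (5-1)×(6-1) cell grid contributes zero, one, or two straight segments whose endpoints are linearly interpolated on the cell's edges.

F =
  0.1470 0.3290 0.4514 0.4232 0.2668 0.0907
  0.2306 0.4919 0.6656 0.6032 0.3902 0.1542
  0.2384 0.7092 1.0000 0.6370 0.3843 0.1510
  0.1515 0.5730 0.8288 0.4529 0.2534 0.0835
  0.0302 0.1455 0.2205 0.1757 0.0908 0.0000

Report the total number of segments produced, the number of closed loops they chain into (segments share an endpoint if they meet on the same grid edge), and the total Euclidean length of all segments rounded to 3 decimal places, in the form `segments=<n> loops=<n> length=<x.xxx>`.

cell (0,0): code 0100 → (0.921,1.000)–(1.000,0.951)
cell (0,1): code 1100 → (0.129,2.000)–(0.921,1.000)
cell (0,2): code 1100 → (0.310,3.000)–(0.129,2.000)
cell (0,3): code 1000 → (1.000,3.583)–(0.310,3.000)
cell (1,0): code 0110 → (1.000,0.951)–(2.000,0.511)
cell (1,3): code 1001 → (2.000,3.625)–(1.000,3.583)
cell (2,0): code 0110 → (2.000,0.511)–(3.000,0.777)
cell (2,2): code 1011 → (3.000,2.931)–(2.858,3.000)
cell (2,3): code 0001 → (2.858,3.000)–(2.000,3.625)
cell (3,0): code 0010 → (3.000,0.777)–(3.220,1.000)
cell (3,1): code 0011 → (3.220,1.000)–(3.575,2.000)
cell (3,2): code 0001 → (3.575,2.000)–(3.000,2.931)
total: 12 segments, chained into 1 closed loop(s), length Σ = 10.104576

segments=12 loops=1 length=10.105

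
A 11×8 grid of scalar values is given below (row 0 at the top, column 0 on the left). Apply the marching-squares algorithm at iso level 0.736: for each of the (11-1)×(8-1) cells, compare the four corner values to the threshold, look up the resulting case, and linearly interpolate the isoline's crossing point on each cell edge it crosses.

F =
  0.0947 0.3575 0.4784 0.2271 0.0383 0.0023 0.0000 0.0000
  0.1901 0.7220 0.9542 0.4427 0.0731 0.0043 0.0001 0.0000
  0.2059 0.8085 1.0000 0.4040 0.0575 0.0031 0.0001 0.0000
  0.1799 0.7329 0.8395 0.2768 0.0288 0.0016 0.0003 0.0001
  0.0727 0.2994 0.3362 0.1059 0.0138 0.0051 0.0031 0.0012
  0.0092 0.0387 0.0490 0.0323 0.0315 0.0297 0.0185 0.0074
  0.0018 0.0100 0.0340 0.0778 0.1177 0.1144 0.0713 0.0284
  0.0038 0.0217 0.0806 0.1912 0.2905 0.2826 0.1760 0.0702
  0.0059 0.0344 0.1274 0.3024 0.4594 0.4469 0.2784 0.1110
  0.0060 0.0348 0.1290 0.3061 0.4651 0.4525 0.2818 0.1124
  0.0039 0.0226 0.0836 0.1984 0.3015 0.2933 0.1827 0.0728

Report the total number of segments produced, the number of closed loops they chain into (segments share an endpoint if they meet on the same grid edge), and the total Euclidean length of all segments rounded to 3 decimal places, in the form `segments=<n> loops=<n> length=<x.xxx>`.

cell (0,1): code 0100 → (0.541,2.000)–(1.000,1.060)
cell (0,2): code 1000 → (1.000,2.427)–(0.541,2.000)
cell (1,0): code 0100 → (1.162,1.000)–(2.000,0.880)
cell (1,1): code 1110 → (1.000,1.060)–(1.162,1.000)
cell (1,2): code 1001 → (2.000,2.443)–(1.000,2.427)
cell (2,0): code 0010 → (2.000,0.880)–(2.959,1.000)
cell (2,1): code 0111 → (2.959,1.000)–(3.000,1.029)
cell (2,2): code 1001 → (3.000,2.184)–(2.000,2.443)
cell (3,1): code 0010 → (3.000,1.029)–(3.206,2.000)
cell (3,2): code 0001 → (3.206,2.000)–(3.000,2.184)
total: 10 segments, chained into 1 closed loop(s), length Σ = 7.009700

segments=10 loops=1 length=7.010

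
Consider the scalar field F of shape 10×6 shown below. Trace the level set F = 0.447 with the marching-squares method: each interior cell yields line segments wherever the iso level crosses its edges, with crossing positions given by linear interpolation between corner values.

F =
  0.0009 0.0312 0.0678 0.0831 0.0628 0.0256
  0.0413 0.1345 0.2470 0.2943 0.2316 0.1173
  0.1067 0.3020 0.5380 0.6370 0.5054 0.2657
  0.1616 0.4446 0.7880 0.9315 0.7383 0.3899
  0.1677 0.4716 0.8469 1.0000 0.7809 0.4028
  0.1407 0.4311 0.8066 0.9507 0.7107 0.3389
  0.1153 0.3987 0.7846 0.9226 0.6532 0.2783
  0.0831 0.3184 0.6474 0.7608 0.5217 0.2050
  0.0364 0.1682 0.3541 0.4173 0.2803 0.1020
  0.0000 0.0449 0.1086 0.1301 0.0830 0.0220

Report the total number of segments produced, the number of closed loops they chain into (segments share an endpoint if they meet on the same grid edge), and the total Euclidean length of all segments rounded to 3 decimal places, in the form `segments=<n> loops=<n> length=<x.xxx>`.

cell (1,1): code 0100 → (1.687,2.000)–(2.000,1.614)
cell (1,2): code 1100 → (1.446,3.000)–(1.687,2.000)
cell (1,3): code 1100 → (1.787,4.000)–(1.446,3.000)
cell (1,4): code 1000 → (2.000,4.244)–(1.787,4.000)
cell (2,1): code 0110 → (2.000,1.614)–(3.000,1.007)
cell (2,4): code 1001 → (3.000,4.836)–(2.000,4.244)
cell (3,0): code 0100 → (3.089,1.000)–(4.000,0.919)
cell (3,1): code 1110 → (3.000,1.007)–(3.089,1.000)
cell (3,4): code 1001 → (4.000,4.883)–(3.000,4.836)
cell (4,0): code 0010 → (4.000,0.919)–(4.607,1.000)
cell (4,1): code 0111 → (4.607,1.000)–(5.000,1.042)
cell (4,4): code 1001 → (5.000,4.709)–(4.000,4.883)
cell (5,1): code 0110 → (5.000,1.042)–(6.000,1.125)
cell (5,4): code 1001 → (6.000,4.550)–(5.000,4.709)
cell (6,1): code 0110 → (6.000,1.125)–(7.000,1.391)
cell (6,4): code 1001 → (7.000,4.236)–(6.000,4.550)
cell (7,1): code 0010 → (7.000,1.391)–(7.683,2.000)
cell (7,2): code 0011 → (7.683,2.000)–(7.914,3.000)
cell (7,3): code 0011 → (7.914,3.000)–(7.309,4.000)
cell (7,4): code 0001 → (7.309,4.000)–(7.000,4.236)
total: 20 segments, chained into 1 closed loop(s), length Σ = 16.863442

segments=20 loops=1 length=16.863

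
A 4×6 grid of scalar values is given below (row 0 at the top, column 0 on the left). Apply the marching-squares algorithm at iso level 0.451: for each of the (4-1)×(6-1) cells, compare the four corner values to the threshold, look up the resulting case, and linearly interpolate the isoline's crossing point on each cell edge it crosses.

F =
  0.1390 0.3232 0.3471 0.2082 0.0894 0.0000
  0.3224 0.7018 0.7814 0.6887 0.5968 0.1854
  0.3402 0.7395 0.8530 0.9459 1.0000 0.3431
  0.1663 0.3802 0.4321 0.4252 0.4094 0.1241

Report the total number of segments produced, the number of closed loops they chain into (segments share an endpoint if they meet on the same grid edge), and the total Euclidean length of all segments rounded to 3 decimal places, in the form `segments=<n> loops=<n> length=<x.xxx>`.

segments=12 loops=1 length=11.907

cell (0,0): code 0100 → (0.338,1.000)–(1.000,0.339)
cell (0,1): code 1100 → (0.239,2.000)–(0.338,1.000)
cell (0,2): code 1100 → (0.505,3.000)–(0.239,2.000)
cell (0,3): code 1100 → (0.713,4.000)–(0.505,3.000)
cell (0,4): code 1000 → (1.000,4.354)–(0.713,4.000)
cell (1,0): code 0110 → (1.000,0.339)–(2.000,0.277)
cell (1,4): code 1001 → (2.000,4.836)–(1.000,4.354)
cell (2,0): code 0010 → (2.000,0.277)–(2.803,1.000)
cell (2,1): code 0011 → (2.803,1.000)–(2.955,2.000)
cell (2,2): code 0011 → (2.955,2.000)–(2.950,3.000)
cell (2,3): code 0011 → (2.950,3.000)–(2.930,4.000)
cell (2,4): code 0001 → (2.930,4.000)–(2.000,4.836)
total: 12 segments, chained into 1 closed loop(s), length Σ = 11.906610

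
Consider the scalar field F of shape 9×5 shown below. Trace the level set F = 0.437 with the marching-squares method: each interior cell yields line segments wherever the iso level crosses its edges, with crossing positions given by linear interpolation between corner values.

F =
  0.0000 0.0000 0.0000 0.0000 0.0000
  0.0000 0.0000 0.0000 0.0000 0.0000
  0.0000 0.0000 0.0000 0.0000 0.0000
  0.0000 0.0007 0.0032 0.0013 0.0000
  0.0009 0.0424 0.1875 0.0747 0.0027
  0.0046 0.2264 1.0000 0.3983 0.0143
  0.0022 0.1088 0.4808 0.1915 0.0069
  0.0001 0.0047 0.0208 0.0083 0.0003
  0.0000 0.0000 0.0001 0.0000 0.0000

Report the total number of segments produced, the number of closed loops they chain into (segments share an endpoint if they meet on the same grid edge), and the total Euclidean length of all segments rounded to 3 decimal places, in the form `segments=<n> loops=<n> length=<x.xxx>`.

segments=6 loops=1 length=4.942

cell (4,1): code 0100 → (4.307,2.000)–(5.000,1.272)
cell (4,2): code 1000 → (5.000,2.936)–(4.307,2.000)
cell (5,1): code 0110 → (5.000,1.272)–(6.000,1.882)
cell (5,2): code 1001 → (6.000,2.151)–(5.000,2.936)
cell (6,1): code 0010 → (6.000,1.882)–(6.095,2.000)
cell (6,2): code 0001 → (6.095,2.000)–(6.000,2.151)
total: 6 segments, chained into 1 closed loop(s), length Σ = 4.941725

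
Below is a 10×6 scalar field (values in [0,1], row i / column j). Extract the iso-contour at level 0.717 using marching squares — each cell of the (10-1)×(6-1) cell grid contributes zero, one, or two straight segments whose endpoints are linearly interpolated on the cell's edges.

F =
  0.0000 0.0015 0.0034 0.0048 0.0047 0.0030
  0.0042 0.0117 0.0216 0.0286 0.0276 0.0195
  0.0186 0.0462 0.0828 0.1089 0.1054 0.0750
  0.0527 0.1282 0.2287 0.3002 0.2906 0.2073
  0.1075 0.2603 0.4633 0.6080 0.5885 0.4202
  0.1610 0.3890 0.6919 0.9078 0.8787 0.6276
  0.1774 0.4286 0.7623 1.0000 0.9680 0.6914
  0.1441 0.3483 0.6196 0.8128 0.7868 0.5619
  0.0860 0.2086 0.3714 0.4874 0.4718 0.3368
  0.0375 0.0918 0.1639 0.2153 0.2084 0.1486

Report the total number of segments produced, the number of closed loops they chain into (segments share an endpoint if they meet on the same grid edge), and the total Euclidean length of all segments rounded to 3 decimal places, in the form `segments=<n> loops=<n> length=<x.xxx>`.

segments=12 loops=1 length=9.330

cell (4,2): code 0100 → (4.364,3.000)–(5.000,2.116)
cell (4,3): code 1100 → (4.443,4.000)–(4.364,3.000)
cell (4,4): code 1000 → (5.000,4.644)–(4.443,4.000)
cell (5,1): code 0100 → (5.357,2.000)–(6.000,1.864)
cell (5,2): code 1110 → (5.000,2.116)–(5.357,2.000)
cell (5,4): code 1001 → (6.000,4.907)–(5.000,4.644)
cell (6,1): code 0010 → (6.000,1.864)–(6.317,2.000)
cell (6,2): code 0111 → (6.317,2.000)–(7.000,2.504)
cell (6,4): code 1001 → (7.000,4.310)–(6.000,4.907)
cell (7,2): code 0010 → (7.000,2.504)–(7.294,3.000)
cell (7,3): code 0011 → (7.294,3.000)–(7.222,4.000)
cell (7,4): code 0001 → (7.222,4.000)–(7.000,4.310)
total: 12 segments, chained into 1 closed loop(s), length Σ = 9.329687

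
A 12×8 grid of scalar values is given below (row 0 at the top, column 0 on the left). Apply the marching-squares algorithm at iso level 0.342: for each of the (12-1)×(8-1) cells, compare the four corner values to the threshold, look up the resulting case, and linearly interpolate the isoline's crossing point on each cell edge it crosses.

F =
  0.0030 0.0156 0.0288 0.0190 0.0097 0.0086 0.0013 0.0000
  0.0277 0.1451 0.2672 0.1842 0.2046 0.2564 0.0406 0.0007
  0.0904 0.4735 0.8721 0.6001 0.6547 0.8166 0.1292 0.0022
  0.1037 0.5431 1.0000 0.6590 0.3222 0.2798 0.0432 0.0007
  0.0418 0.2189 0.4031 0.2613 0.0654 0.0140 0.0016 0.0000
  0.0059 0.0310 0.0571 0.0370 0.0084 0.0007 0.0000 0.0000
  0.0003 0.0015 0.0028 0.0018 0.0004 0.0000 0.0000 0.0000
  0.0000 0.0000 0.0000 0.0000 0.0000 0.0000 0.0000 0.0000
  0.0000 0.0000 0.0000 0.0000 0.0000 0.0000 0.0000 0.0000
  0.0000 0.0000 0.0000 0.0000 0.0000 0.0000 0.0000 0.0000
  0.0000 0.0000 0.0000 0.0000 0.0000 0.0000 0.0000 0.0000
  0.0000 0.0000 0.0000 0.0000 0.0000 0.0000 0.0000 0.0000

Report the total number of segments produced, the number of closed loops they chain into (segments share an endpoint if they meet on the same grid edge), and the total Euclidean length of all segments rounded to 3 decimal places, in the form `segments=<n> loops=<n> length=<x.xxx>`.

segments=16 loops=1 length=13.206

cell (1,0): code 0100 → (1.600,1.000)–(2.000,0.657)
cell (1,1): code 1100 → (1.124,2.000)–(1.600,1.000)
cell (1,2): code 1100 → (1.379,3.000)–(1.124,2.000)
cell (1,3): code 1100 → (1.305,4.000)–(1.379,3.000)
cell (1,4): code 1100 → (1.153,5.000)–(1.305,4.000)
cell (1,5): code 1000 → (2.000,5.690)–(1.153,5.000)
cell (2,0): code 0110 → (2.000,0.657)–(3.000,0.542)
cell (2,3): code 1011 → (3.000,3.941)–(2.940,4.000)
cell (2,4): code 0011 → (2.940,4.000)–(2.884,5.000)
cell (2,5): code 0001 → (2.884,5.000)–(2.000,5.690)
cell (3,0): code 0010 → (3.000,0.542)–(3.620,1.000)
cell (3,1): code 0111 → (3.620,1.000)–(4.000,1.668)
cell (3,2): code 1011 → (4.000,2.431)–(3.797,3.000)
cell (3,3): code 0001 → (3.797,3.000)–(3.000,3.941)
cell (4,1): code 0010 → (4.000,1.668)–(4.177,2.000)
cell (4,2): code 0001 → (4.177,2.000)–(4.000,2.431)
total: 16 segments, chained into 1 closed loop(s), length Σ = 13.206365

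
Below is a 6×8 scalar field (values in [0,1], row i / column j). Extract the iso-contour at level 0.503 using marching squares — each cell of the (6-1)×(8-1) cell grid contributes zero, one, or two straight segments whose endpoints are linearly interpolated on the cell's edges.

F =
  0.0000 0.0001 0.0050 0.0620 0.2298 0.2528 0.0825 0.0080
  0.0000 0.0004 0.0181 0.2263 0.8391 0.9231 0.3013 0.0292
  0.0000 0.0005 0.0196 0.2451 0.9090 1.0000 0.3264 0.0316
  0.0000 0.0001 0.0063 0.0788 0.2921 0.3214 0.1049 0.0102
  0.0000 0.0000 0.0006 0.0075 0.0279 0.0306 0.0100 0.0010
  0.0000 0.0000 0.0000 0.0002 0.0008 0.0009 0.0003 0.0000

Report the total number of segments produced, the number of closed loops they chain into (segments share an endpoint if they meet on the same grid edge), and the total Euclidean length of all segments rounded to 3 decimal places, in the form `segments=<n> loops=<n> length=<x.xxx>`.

segments=8 loops=1 length=7.647

cell (0,3): code 0100 → (0.448,4.000)–(1.000,3.452)
cell (0,4): code 1100 → (0.373,5.000)–(0.448,4.000)
cell (0,5): code 1000 → (1.000,5.676)–(0.373,5.000)
cell (1,3): code 0110 → (1.000,3.452)–(2.000,3.388)
cell (1,5): code 1001 → (2.000,5.738)–(1.000,5.676)
cell (2,3): code 0010 → (2.000,3.388)–(2.658,4.000)
cell (2,4): code 0011 → (2.658,4.000)–(2.732,5.000)
cell (2,5): code 0001 → (2.732,5.000)–(2.000,5.738)
total: 8 segments, chained into 1 closed loop(s), length Σ = 7.646924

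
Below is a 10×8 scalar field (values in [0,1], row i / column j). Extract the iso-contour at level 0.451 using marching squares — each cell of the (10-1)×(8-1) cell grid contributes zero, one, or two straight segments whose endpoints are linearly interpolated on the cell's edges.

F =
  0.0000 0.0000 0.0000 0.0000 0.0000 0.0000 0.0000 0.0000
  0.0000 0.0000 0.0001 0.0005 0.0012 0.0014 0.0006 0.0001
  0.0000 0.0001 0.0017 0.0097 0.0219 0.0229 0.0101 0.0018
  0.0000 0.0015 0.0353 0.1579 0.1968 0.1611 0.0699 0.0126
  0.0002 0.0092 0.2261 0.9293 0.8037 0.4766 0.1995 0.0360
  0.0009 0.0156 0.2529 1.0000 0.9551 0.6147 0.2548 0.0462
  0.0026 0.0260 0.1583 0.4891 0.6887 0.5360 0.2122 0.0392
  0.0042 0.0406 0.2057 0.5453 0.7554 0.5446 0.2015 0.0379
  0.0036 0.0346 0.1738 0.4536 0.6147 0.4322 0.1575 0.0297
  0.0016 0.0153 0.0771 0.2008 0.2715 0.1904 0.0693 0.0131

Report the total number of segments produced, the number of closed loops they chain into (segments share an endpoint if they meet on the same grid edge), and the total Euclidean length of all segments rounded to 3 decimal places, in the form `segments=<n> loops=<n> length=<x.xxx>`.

cell (3,2): code 0100 → (3.380,3.000)–(4.000,2.320)
cell (3,3): code 1100 → (3.419,4.000)–(3.380,3.000)
cell (3,4): code 1100 → (3.919,5.000)–(3.419,4.000)
cell (3,5): code 1000 → (4.000,5.092)–(3.919,5.000)
cell (4,2): code 0110 → (4.000,2.320)–(5.000,2.265)
cell (4,5): code 1001 → (5.000,5.455)–(4.000,5.092)
cell (5,2): code 0110 → (5.000,2.265)–(6.000,2.885)
cell (5,5): code 1001 → (6.000,5.263)–(5.000,5.455)
cell (6,2): code 0110 → (6.000,2.885)–(7.000,2.722)
cell (6,5): code 1001 → (7.000,5.273)–(6.000,5.263)
cell (7,2): code 0110 → (7.000,2.722)–(8.000,2.991)
cell (7,4): code 1011 → (8.000,4.897)–(7.833,5.000)
cell (7,5): code 0001 → (7.833,5.000)–(7.000,5.273)
cell (8,2): code 0010 → (8.000,2.991)–(8.010,3.000)
cell (8,3): code 0011 → (8.010,3.000)–(8.477,4.000)
cell (8,4): code 0001 → (8.477,4.000)–(8.000,4.897)
total: 16 segments, chained into 1 closed loop(s), length Σ = 13.676654

segments=16 loops=1 length=13.677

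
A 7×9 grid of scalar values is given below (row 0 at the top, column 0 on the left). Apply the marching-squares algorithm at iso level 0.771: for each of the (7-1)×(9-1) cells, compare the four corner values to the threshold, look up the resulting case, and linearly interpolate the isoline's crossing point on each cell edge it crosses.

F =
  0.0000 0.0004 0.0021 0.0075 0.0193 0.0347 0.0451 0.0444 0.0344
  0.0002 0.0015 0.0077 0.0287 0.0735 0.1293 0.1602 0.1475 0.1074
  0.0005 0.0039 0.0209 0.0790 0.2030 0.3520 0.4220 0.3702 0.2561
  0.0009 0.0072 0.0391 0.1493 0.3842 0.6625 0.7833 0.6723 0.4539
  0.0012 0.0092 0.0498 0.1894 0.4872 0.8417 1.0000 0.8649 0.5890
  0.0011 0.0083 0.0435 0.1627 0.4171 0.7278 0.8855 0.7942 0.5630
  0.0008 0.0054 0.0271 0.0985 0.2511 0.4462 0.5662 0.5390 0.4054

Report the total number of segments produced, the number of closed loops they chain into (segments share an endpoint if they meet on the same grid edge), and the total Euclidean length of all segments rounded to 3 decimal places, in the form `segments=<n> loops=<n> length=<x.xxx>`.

cell (2,5): code 0100 → (2.966,6.000)–(3.000,5.898)
cell (2,6): code 1000 → (3.000,6.111)–(2.966,6.000)
cell (3,4): code 0100 → (3.605,5.000)–(4.000,4.801)
cell (3,5): code 1110 → (3.000,5.898)–(3.605,5.000)
cell (3,6): code 1101 → (3.512,7.000)–(3.000,6.111)
cell (3,7): code 1000 → (4.000,7.340)–(3.512,7.000)
cell (4,4): code 0010 → (4.000,4.801)–(4.621,5.000)
cell (4,5): code 0111 → (4.621,5.000)–(5.000,5.274)
cell (4,7): code 1001 → (5.000,7.100)–(4.000,7.340)
cell (5,5): code 0010 → (5.000,5.274)–(5.359,6.000)
cell (5,6): code 0011 → (5.359,6.000)–(5.091,7.000)
cell (5,7): code 0001 → (5.091,7.000)–(5.000,7.100)
total: 12 segments, chained into 1 closed loop(s), length Σ = 7.498058

segments=12 loops=1 length=7.498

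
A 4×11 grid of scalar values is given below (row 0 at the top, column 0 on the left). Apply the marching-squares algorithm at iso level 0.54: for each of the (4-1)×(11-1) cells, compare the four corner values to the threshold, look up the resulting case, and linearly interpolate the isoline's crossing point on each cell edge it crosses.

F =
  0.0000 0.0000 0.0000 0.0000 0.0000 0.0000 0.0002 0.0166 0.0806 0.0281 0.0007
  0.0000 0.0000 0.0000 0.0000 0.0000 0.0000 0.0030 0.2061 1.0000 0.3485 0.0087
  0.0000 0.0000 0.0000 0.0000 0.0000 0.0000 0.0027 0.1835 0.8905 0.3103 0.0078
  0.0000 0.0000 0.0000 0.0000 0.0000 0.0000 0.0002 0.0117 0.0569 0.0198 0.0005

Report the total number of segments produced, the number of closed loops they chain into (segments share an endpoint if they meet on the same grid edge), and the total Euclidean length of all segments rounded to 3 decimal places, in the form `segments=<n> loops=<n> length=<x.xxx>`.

segments=6 loops=1 length=5.026

cell (0,7): code 0100 → (0.500,8.000)–(1.000,7.421)
cell (0,8): code 1000 → (1.000,8.706)–(0.500,8.000)
cell (1,7): code 0110 → (1.000,7.421)–(2.000,7.504)
cell (1,8): code 1001 → (2.000,8.604)–(1.000,8.706)
cell (2,7): code 0010 → (2.000,7.504)–(2.420,8.000)
cell (2,8): code 0001 → (2.420,8.000)–(2.000,8.604)
total: 6 segments, chained into 1 closed loop(s), length Σ = 5.025654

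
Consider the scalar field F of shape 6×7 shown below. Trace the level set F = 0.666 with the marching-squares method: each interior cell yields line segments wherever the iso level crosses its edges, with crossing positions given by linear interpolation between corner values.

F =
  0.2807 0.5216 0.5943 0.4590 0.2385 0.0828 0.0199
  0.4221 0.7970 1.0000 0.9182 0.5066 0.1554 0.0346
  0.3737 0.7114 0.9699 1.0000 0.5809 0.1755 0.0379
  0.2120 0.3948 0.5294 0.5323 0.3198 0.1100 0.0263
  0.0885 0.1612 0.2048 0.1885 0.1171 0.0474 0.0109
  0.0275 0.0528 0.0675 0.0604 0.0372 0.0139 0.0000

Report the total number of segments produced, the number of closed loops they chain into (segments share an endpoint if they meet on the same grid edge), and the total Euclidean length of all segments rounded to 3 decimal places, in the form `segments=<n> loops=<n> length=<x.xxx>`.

segments=10 loops=1 length=8.955

cell (0,0): code 0100 → (0.524,1.000)–(1.000,0.651)
cell (0,1): code 1100 → (0.177,2.000)–(0.524,1.000)
cell (0,2): code 1100 → (0.451,3.000)–(0.177,2.000)
cell (0,3): code 1000 → (1.000,3.613)–(0.451,3.000)
cell (1,0): code 0110 → (1.000,0.651)–(2.000,0.866)
cell (1,3): code 1001 → (2.000,3.797)–(1.000,3.613)
cell (2,0): code 0010 → (2.000,0.866)–(2.143,1.000)
cell (2,1): code 0011 → (2.143,1.000)–(2.690,2.000)
cell (2,2): code 0011 → (2.690,2.000)–(2.714,3.000)
cell (2,3): code 0001 → (2.714,3.000)–(2.000,3.797)
total: 10 segments, chained into 1 closed loop(s), length Σ = 8.954849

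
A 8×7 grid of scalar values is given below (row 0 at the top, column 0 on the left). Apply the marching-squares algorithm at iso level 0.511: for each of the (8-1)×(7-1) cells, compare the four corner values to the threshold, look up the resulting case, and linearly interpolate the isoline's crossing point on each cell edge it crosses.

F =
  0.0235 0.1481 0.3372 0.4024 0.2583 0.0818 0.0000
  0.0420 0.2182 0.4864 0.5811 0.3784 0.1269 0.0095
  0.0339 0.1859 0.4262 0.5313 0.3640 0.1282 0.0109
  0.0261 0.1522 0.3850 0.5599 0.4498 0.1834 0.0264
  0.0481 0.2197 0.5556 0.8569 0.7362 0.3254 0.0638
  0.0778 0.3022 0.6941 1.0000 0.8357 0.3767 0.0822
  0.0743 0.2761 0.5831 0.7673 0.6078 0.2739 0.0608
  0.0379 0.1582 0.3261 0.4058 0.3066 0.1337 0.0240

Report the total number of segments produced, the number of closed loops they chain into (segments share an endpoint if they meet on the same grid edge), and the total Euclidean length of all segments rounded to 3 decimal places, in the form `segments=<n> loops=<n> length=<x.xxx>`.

segments=18 loops=1 length=15.595

cell (0,2): code 0100 → (0.608,3.000)–(1.000,2.260)
cell (0,3): code 1000 → (1.000,3.346)–(0.608,3.000)
cell (1,2): code 0110 → (1.000,2.260)–(2.000,2.807)
cell (1,3): code 1001 → (2.000,3.121)–(1.000,3.346)
cell (2,2): code 0110 → (2.000,2.807)–(3.000,2.720)
cell (2,3): code 1001 → (3.000,3.444)–(2.000,3.121)
cell (3,1): code 0100 → (3.739,2.000)–(4.000,1.867)
cell (3,2): code 1110 → (3.000,2.720)–(3.739,2.000)
cell (3,3): code 1101 → (3.214,4.000)–(3.000,3.444)
cell (3,4): code 1000 → (4.000,4.548)–(3.214,4.000)
cell (4,1): code 0110 → (4.000,1.867)–(5.000,1.533)
cell (4,4): code 1001 → (5.000,4.707)–(4.000,4.548)
cell (5,1): code 0110 → (5.000,1.533)–(6.000,1.765)
cell (5,4): code 1001 → (6.000,4.290)–(5.000,4.707)
cell (6,1): code 0010 → (6.000,1.765)–(6.281,2.000)
cell (6,2): code 0011 → (6.281,2.000)–(6.709,3.000)
cell (6,3): code 0011 → (6.709,3.000)–(6.321,4.000)
cell (6,4): code 0001 → (6.321,4.000)–(6.000,4.290)
total: 18 segments, chained into 1 closed loop(s), length Σ = 15.595445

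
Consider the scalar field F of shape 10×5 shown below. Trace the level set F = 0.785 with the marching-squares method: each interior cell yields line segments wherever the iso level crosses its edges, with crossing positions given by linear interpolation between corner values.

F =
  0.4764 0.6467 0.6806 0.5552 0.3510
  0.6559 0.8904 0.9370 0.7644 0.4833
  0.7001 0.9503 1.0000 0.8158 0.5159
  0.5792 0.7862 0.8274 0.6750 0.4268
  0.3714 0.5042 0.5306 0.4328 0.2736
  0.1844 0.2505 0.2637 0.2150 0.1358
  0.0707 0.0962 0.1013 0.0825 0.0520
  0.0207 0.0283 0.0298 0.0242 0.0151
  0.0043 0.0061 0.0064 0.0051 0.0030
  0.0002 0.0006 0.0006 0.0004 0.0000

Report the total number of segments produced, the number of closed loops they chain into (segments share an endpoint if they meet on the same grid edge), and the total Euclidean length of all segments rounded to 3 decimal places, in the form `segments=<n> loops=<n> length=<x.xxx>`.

segments=12 loops=1 length=8.576

cell (0,0): code 0100 → (0.568,1.000)–(1.000,0.551)
cell (0,1): code 1100 → (0.407,2.000)–(0.568,1.000)
cell (0,2): code 1000 → (1.000,2.881)–(0.407,2.000)
cell (1,0): code 0110 → (1.000,0.551)–(2.000,0.339)
cell (1,2): code 1101 → (1.401,3.000)–(1.000,2.881)
cell (1,3): code 1000 → (2.000,3.103)–(1.401,3.000)
cell (2,0): code 0110 → (2.000,0.339)–(3.000,0.994)
cell (2,2): code 1011 → (3.000,2.278)–(2.219,3.000)
cell (2,3): code 0001 → (2.219,3.000)–(2.000,3.103)
cell (3,0): code 0010 → (3.000,0.994)–(3.004,1.000)
cell (3,1): code 0011 → (3.004,1.000)–(3.143,2.000)
cell (3,2): code 0001 → (3.143,2.000)–(3.000,2.278)
total: 12 segments, chained into 1 closed loop(s), length Σ = 8.576461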